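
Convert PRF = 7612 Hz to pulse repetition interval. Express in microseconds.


PRI = 1/7612 = 0.0001313715 s = 131.4 us

131.4 us


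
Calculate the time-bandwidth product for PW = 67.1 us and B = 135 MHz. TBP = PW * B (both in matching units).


TBP = 67.1 * 135 = 9058.5

9058.5


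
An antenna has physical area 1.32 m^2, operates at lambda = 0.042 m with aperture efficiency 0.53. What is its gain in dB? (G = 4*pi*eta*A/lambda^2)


G_linear = 4*pi*0.53*1.32/0.042^2 = 4983.81
G_dB = 10*log10(4983.81) = 37.0 dB

37.0 dB


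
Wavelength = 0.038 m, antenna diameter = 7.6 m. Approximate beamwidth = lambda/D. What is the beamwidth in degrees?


BW_rad = 0.038 / 7.6 = 0.005
BW_deg = 0.29 degrees

0.29 degrees


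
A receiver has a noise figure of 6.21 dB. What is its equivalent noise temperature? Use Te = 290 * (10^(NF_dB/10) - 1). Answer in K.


NF_lin = 10^(6.21/10) = 4.178304
Te = 290 * (4.178304 - 1) = 921.7 K

921.7 K


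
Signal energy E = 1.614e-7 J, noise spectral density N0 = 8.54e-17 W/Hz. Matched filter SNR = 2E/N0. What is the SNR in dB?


SNR_lin = 2 * 1.614e-7 / 8.54e-17 = 3.78e9
SNR_dB = 10*log10(3.78e9) = 95.8 dB

95.8 dB


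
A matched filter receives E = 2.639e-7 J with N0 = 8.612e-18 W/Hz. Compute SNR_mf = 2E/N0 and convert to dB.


SNR_lin = 2 * 2.639e-7 / 8.612e-18 = 6.129e10
SNR_dB = 10*log10(6.129e10) = 107.9 dB

107.9 dB


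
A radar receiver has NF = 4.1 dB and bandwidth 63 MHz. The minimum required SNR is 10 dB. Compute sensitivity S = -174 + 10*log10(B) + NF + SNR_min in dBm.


10*log10(63000000.0) = 77.99
S = -174 + 77.99 + 4.1 + 10 = -81.9 dBm

-81.9 dBm


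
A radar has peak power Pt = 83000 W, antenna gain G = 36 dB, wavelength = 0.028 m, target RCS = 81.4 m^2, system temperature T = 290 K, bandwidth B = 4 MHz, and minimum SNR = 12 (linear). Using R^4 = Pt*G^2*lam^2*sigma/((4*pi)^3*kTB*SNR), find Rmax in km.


G_lin = 10^(36/10) = 3981.071706
R^4 = 83000 * 3981.071706^2 * 0.028^2 * 81.4 / ((4*pi)^3 * 1.38e-23 * 290 * 4000000.0 * 12)
R^4 = 2.20227e20 m^4
R_max = (2.20227e20)^(1/4) = 121819.7 m = 121.8 km

121.8 km


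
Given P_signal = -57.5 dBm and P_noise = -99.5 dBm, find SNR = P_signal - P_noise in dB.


SNR = -57.5 - (-99.5) = 42.0 dB

42.0 dB


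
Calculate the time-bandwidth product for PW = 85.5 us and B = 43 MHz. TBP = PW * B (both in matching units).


TBP = 85.5 * 43 = 3676.5

3676.5


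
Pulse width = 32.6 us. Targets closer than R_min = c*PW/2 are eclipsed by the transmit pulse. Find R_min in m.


R_min = 3e8 * 32.6e-6 / 2 = 4890.0 m

4890.0 m


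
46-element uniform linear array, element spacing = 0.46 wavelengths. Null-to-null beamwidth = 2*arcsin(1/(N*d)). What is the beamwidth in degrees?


1/(N*d) = 1/(46*0.46) = 0.047259
BW = 2*arcsin(0.047259) = 5.4 degrees

5.4 degrees


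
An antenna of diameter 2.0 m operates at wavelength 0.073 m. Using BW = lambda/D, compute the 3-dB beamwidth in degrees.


BW_rad = 0.073 / 2.0 = 0.0365
BW_deg = 2.09 degrees

2.09 degrees


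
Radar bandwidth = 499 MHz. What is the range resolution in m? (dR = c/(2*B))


dR = 3e8 / (2 * 499000000.0) = 0.3 m

0.3 m


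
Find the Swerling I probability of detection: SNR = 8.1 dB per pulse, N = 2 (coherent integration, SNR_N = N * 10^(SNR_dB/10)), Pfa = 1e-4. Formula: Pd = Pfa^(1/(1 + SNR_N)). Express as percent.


SNR_lin = 10^(8.1/10) = 6.45654
SNR_N = 2 * 6.45654 = 12.91308
1/(1 + SNR_N) = 1/13.91308 = 0.0718748
Pd = (1e-4)^0.0718748 = 0.51582
Pd = 51.6%

51.6%


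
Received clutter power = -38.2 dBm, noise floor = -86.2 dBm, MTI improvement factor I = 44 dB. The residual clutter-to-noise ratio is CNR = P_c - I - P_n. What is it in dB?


CNR = -38.2 - 44 - (-86.2) = 4.0 dB

4.0 dB


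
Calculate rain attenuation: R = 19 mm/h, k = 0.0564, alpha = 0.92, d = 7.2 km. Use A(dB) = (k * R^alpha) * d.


gamma = 0.0564 * 19^0.92 = 0.846706 dB/km
A = 0.846706 * 7.2 = 6.1 dB

6.1 dB


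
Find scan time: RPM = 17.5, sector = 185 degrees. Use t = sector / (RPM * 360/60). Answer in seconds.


t = 185 / (17.5 * 360) * 60 = 1.76 s

1.76 s


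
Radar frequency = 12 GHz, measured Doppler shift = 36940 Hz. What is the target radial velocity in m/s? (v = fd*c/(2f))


v = 36940 * 3e8 / (2 * 12000000000.0) = 461.8 m/s

461.8 m/s


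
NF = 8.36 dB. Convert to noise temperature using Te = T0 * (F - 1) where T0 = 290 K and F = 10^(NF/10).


NF_lin = 10^(8.36/10) = 6.854882
Te = 290 * (6.854882 - 1) = 1697.9 K

1697.9 K


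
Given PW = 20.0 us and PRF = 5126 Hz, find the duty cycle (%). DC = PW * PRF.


DC = 20.0e-6 * 5126 * 100 = 10.25%

10.25%


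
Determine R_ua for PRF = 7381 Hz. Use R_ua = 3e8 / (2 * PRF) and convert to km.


R_ua = 3e8 / (2 * 7381) = 20322.4 m = 20.3 km

20.3 km


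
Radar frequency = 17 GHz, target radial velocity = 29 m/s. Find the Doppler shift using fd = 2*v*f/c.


fd = 2 * 29 * 17000000000.0 / 3e8 = 3286.7 Hz

3286.7 Hz


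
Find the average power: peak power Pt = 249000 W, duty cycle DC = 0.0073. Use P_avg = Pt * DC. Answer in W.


P_avg = 249000 * 0.0073 = 1817.7 W

1817.7 W


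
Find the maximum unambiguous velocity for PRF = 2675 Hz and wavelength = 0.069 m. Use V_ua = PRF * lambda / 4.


V_ua = 2675 * 0.069 / 4 = 46.1 m/s

46.1 m/s


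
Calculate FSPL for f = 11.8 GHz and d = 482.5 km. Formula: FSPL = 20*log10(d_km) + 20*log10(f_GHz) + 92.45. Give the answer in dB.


20*log10(482.5) = 53.67
20*log10(11.8) = 21.44
FSPL = 167.6 dB

167.6 dB


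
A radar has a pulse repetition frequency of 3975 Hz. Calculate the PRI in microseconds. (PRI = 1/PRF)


PRI = 1/3975 = 0.0002515723 s = 251.6 us

251.6 us


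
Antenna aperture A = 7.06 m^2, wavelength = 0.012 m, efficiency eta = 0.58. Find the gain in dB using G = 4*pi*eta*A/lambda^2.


G_linear = 4*pi*0.58*7.06/0.012^2 = 357338.71
G_dB = 10*log10(357338.71) = 55.5 dB

55.5 dB


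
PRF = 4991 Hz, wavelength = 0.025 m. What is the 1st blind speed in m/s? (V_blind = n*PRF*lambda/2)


V_blind = 1 * 4991 * 0.025 / 2 = 62.4 m/s

62.4 m/s


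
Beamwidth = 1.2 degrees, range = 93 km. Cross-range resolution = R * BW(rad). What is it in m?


BW_rad = 0.020943951
CR = 93000 * 0.020943951 = 1947.8 m

1947.8 m


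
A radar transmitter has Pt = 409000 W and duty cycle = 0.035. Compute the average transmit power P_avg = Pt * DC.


P_avg = 409000 * 0.035 = 14315.0 W

14315.0 W


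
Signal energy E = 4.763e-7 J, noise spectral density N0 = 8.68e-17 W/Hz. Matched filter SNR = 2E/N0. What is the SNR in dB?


SNR_lin = 2 * 4.763e-7 / 8.68e-17 = 1.097e10
SNR_dB = 10*log10(1.097e10) = 100.4 dB

100.4 dB


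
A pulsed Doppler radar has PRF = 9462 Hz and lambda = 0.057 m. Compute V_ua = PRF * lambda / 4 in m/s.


V_ua = 9462 * 0.057 / 4 = 134.8 m/s

134.8 m/s


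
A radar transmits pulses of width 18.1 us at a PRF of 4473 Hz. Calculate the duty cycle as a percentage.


DC = 18.1e-6 * 4473 * 100 = 8.1%

8.1%


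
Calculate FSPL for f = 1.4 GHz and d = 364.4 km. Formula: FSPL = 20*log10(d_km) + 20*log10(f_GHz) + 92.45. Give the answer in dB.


20*log10(364.4) = 51.23
20*log10(1.4) = 2.92
FSPL = 146.6 dB

146.6 dB


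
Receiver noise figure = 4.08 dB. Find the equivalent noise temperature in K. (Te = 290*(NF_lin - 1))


NF_lin = 10^(4.08/10) = 2.558586
Te = 290 * (2.558586 - 1) = 452.0 K

452.0 K


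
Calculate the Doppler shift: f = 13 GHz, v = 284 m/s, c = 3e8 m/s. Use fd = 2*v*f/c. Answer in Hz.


fd = 2 * 284 * 13000000000.0 / 3e8 = 24613.3 Hz

24613.3 Hz


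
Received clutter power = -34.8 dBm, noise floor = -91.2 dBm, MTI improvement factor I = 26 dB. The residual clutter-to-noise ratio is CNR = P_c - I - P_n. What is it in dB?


CNR = -34.8 - 26 - (-91.2) = 30.4 dB

30.4 dB


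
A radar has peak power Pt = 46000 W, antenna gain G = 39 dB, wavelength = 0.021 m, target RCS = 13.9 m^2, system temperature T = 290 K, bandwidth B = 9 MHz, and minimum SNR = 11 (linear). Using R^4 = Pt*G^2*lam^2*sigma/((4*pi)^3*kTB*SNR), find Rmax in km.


G_lin = 10^(39/10) = 7943.282347
R^4 = 46000 * 7943.282347^2 * 0.021^2 * 13.9 / ((4*pi)^3 * 1.38e-23 * 290 * 9000000.0 * 11)
R^4 = 2.26292e19 m^4
R_max = (2.26292e19)^(1/4) = 68971.1 m = 69.0 km

69.0 km


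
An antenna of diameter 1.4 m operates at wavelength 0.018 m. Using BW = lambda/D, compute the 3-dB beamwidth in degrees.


BW_rad = 0.018 / 1.4 = 0.012857
BW_deg = 0.74 degrees

0.74 degrees


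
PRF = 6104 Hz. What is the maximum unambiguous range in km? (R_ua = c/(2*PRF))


R_ua = 3e8 / (2 * 6104) = 24574.0 m = 24.6 km

24.6 km


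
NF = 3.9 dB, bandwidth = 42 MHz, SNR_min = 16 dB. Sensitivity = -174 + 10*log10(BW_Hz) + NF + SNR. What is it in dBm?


10*log10(42000000.0) = 76.23
S = -174 + 76.23 + 3.9 + 16 = -77.9 dBm

-77.9 dBm


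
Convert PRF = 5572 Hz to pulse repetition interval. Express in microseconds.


PRI = 1/5572 = 0.0001794688 s = 179.5 us

179.5 us


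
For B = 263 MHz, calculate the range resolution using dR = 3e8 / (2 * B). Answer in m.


dR = 3e8 / (2 * 263000000.0) = 0.57 m

0.57 m


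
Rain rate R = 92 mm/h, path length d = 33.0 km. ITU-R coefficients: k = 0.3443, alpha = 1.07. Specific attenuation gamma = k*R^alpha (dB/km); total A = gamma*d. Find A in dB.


gamma = 0.3443 * 92^1.07 = 43.470036 dB/km
A = 43.470036 * 33.0 = 1434.51 dB

1434.51 dB


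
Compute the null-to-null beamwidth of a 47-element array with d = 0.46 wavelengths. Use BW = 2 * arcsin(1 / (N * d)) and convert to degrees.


1/(N*d) = 1/(47*0.46) = 0.046253
BW = 2*arcsin(0.046253) = 5.3 degrees

5.3 degrees


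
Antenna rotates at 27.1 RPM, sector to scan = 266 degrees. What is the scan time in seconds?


t = 266 / (27.1 * 360) * 60 = 1.64 s

1.64 s


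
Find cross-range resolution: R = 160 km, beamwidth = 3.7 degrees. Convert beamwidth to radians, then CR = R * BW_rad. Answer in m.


BW_rad = 0.064577182
CR = 160000 * 0.064577182 = 10332.3 m

10332.3 m


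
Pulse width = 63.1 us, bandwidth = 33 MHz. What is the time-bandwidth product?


TBP = 63.1 * 33 = 2082.3

2082.3


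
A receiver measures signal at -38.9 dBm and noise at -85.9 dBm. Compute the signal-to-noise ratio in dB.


SNR = -38.9 - (-85.9) = 47.0 dB

47.0 dB


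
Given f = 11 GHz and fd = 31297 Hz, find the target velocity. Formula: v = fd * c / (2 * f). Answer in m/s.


v = 31297 * 3e8 / (2 * 11000000000.0) = 426.8 m/s

426.8 m/s


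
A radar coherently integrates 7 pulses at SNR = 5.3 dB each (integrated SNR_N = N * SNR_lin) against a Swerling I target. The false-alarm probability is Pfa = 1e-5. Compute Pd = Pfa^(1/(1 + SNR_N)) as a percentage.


SNR_lin = 10^(5.3/10) = 3.38844
SNR_N = 7 * 3.38844 = 23.71908
1/(1 + SNR_N) = 1/24.71908 = 0.0404546
Pd = (1e-5)^0.0404546 = 0.62766
Pd = 62.8%

62.8%


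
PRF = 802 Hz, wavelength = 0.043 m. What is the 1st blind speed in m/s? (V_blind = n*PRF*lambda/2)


V_blind = 1 * 802 * 0.043 / 2 = 17.2 m/s

17.2 m/s


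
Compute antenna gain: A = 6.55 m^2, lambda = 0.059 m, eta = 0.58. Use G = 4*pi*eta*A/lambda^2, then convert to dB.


G_linear = 4*pi*0.58*6.55/0.059^2 = 13714.35
G_dB = 10*log10(13714.35) = 41.4 dB

41.4 dB


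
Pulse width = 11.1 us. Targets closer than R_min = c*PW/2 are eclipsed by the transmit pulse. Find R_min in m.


R_min = 3e8 * 11.1e-6 / 2 = 1665.0 m

1665.0 m


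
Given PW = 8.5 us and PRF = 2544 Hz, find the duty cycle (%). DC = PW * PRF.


DC = 8.5e-6 * 2544 * 100 = 2.16%

2.16%


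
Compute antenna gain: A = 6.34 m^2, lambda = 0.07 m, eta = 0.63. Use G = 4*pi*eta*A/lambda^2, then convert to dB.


G_linear = 4*pi*0.63*6.34/0.07^2 = 10243.39
G_dB = 10*log10(10243.39) = 40.1 dB

40.1 dB


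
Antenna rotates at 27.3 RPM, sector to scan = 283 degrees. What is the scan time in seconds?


t = 283 / (27.3 * 360) * 60 = 1.73 s

1.73 s


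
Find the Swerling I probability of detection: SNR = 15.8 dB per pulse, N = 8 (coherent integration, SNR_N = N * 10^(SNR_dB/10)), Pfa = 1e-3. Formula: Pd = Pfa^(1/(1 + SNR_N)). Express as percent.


SNR_lin = 10^(15.8/10) = 38.01894
SNR_N = 8 * 38.01894 = 304.15152
1/(1 + SNR_N) = 1/305.15152 = 0.0032771
Pd = (1e-3)^0.0032771 = 0.97762
Pd = 97.8%

97.8%


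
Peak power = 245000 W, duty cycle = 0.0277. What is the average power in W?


P_avg = 245000 * 0.0277 = 6786.5 W

6786.5 W


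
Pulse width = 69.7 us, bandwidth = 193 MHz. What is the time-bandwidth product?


TBP = 69.7 * 193 = 13452.1

13452.1


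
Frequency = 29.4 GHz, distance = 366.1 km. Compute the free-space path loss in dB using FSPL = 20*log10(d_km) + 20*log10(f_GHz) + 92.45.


20*log10(366.1) = 51.27
20*log10(29.4) = 29.37
FSPL = 173.1 dB

173.1 dB


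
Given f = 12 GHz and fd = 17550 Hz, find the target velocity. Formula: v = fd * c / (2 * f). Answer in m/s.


v = 17550 * 3e8 / (2 * 12000000000.0) = 219.4 m/s

219.4 m/s


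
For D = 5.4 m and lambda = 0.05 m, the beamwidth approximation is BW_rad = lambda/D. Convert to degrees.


BW_rad = 0.05 / 5.4 = 0.009259
BW_deg = 0.53 degrees

0.53 degrees


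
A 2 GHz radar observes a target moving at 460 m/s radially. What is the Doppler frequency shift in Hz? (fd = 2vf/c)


fd = 2 * 460 * 2000000000.0 / 3e8 = 6133.3 Hz

6133.3 Hz


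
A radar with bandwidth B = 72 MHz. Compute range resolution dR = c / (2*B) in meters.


dR = 3e8 / (2 * 72000000.0) = 2.08 m

2.08 m


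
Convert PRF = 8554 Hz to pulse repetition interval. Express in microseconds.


PRI = 1/8554 = 0.0001169044 s = 116.9 us

116.9 us


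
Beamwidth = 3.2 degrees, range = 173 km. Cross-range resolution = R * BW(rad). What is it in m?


BW_rad = 0.055850536
CR = 173000 * 0.055850536 = 9662.1 m

9662.1 m


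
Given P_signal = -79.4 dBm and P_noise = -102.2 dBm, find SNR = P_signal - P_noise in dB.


SNR = -79.4 - (-102.2) = 22.8 dB

22.8 dB


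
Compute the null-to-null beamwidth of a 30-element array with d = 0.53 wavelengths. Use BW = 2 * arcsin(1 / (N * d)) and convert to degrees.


1/(N*d) = 1/(30*0.53) = 0.062893
BW = 2*arcsin(0.062893) = 7.2 degrees

7.2 degrees


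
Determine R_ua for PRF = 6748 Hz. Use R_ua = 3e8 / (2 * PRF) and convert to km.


R_ua = 3e8 / (2 * 6748) = 22228.8 m = 22.2 km

22.2 km


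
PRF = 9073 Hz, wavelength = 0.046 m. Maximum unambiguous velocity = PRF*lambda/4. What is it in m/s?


V_ua = 9073 * 0.046 / 4 = 104.3 m/s

104.3 m/s


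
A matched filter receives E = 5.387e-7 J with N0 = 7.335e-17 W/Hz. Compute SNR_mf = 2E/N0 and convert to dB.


SNR_lin = 2 * 5.387e-7 / 7.335e-17 = 1.469e10
SNR_dB = 10*log10(1.469e10) = 101.7 dB

101.7 dB


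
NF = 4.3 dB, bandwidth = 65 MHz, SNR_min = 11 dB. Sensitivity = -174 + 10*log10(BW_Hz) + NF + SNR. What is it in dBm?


10*log10(65000000.0) = 78.13
S = -174 + 78.13 + 4.3 + 11 = -80.6 dBm

-80.6 dBm


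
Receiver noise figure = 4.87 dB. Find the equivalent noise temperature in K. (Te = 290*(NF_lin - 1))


NF_lin = 10^(4.87/10) = 3.069022
Te = 290 * (3.069022 - 1) = 600.0 K

600.0 K


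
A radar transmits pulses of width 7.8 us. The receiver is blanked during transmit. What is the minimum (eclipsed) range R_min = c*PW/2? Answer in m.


R_min = 3e8 * 7.8e-6 / 2 = 1170.0 m

1170.0 m


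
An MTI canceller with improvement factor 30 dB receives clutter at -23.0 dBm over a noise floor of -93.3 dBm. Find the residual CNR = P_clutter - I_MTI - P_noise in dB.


CNR = -23.0 - 30 - (-93.3) = 40.3 dB

40.3 dB


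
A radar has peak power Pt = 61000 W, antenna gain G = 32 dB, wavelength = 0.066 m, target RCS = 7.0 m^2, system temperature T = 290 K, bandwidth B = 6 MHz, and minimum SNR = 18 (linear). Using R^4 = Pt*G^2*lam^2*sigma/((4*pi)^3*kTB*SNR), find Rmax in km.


G_lin = 10^(32/10) = 1584.893192
R^4 = 61000 * 1584.893192^2 * 0.066^2 * 7.0 / ((4*pi)^3 * 1.38e-23 * 290 * 6000000.0 * 18)
R^4 = 5.44735e18 m^4
R_max = (5.44735e18)^(1/4) = 48311.0 m = 48.3 km

48.3 km


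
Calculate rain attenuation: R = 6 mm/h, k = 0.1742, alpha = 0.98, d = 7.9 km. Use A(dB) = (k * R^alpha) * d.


gamma = 0.1742 * 6^0.98 = 1.008408 dB/km
A = 1.008408 * 7.9 = 7.97 dB

7.97 dB


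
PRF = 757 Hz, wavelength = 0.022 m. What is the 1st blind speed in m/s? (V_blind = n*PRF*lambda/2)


V_blind = 1 * 757 * 0.022 / 2 = 8.3 m/s

8.3 m/s


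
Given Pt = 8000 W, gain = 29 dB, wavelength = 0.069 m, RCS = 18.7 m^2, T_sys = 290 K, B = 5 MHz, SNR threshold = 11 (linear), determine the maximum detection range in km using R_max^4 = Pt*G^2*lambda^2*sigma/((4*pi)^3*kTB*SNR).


G_lin = 10^(29/10) = 794.328235
R^4 = 8000 * 794.328235^2 * 0.069^2 * 18.7 / ((4*pi)^3 * 1.38e-23 * 290 * 5000000.0 * 11)
R^4 = 1.02887e18 m^4
R_max = (1.02887e18)^(1/4) = 31848.6 m = 31.8 km

31.8 km


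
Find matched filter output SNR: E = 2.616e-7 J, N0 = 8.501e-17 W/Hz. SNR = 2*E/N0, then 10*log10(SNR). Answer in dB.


SNR_lin = 2 * 2.616e-7 / 8.501e-17 = 6.155e9
SNR_dB = 10*log10(6.155e9) = 97.9 dB

97.9 dB


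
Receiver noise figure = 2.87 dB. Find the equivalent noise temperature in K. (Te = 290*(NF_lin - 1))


NF_lin = 10^(2.87/10) = 1.936422
Te = 290 * (1.936422 - 1) = 271.6 K

271.6 K


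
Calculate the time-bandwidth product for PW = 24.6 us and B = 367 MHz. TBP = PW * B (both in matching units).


TBP = 24.6 * 367 = 9028.2

9028.2


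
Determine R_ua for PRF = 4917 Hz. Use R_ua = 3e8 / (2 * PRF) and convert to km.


R_ua = 3e8 / (2 * 4917) = 30506.4 m = 30.5 km

30.5 km


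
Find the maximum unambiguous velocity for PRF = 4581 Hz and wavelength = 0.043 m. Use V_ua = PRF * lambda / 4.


V_ua = 4581 * 0.043 / 4 = 49.2 m/s

49.2 m/s


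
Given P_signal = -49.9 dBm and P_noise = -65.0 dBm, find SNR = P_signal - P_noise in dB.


SNR = -49.9 - (-65.0) = 15.1 dB

15.1 dB


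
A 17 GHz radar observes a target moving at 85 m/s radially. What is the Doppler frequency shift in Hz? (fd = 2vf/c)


fd = 2 * 85 * 17000000000.0 / 3e8 = 9633.3 Hz

9633.3 Hz


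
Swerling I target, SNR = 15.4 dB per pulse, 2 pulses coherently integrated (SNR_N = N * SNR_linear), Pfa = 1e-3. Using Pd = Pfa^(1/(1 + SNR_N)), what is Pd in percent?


SNR_lin = 10^(15.4/10) = 34.67369
SNR_N = 2 * 34.67369 = 69.34738
1/(1 + SNR_N) = 1/70.34738 = 0.0142152
Pd = (1e-3)^0.0142152 = 0.90647
Pd = 90.6%

90.6%


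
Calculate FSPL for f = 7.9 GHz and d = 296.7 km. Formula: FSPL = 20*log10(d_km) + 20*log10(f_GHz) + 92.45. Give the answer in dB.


20*log10(296.7) = 49.45
20*log10(7.9) = 17.95
FSPL = 159.8 dB

159.8 dB


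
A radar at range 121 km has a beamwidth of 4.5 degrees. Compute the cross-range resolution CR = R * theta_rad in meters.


BW_rad = 0.078539816
CR = 121000 * 0.078539816 = 9503.3 m

9503.3 m


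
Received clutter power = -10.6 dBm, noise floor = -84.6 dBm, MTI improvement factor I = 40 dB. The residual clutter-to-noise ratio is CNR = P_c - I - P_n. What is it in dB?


CNR = -10.6 - 40 - (-84.6) = 34.0 dB

34.0 dB


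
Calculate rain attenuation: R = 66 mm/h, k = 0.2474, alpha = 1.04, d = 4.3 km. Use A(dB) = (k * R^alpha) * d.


gamma = 0.2474 * 66^1.04 = 19.307471 dB/km
A = 19.307471 * 4.3 = 83.02 dB

83.02 dB


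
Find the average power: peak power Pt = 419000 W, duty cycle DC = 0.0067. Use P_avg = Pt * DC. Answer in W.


P_avg = 419000 * 0.0067 = 2807.3 W

2807.3 W


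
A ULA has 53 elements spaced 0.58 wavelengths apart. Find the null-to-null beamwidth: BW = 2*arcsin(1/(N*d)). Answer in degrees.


1/(N*d) = 1/(53*0.58) = 0.032531
BW = 2*arcsin(0.032531) = 3.7 degrees

3.7 degrees


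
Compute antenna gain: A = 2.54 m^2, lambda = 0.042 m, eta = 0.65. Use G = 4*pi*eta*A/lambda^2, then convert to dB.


G_linear = 4*pi*0.65*2.54/0.042^2 = 11761.38
G_dB = 10*log10(11761.38) = 40.7 dB

40.7 dB


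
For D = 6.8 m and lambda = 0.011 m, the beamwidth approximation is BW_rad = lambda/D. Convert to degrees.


BW_rad = 0.011 / 6.8 = 0.001618
BW_deg = 0.09 degrees

0.09 degrees


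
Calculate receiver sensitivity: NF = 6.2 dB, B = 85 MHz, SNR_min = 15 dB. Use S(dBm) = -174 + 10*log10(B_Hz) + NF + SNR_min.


10*log10(85000000.0) = 79.29
S = -174 + 79.29 + 6.2 + 15 = -73.5 dBm

-73.5 dBm


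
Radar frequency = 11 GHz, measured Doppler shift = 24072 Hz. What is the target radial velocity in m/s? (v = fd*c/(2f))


v = 24072 * 3e8 / (2 * 11000000000.0) = 328.3 m/s

328.3 m/s


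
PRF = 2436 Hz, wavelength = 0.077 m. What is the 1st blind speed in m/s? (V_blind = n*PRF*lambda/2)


V_blind = 1 * 2436 * 0.077 / 2 = 93.8 m/s

93.8 m/s


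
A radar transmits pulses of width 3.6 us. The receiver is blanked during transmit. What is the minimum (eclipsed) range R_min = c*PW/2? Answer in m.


R_min = 3e8 * 3.6e-6 / 2 = 540.0 m

540.0 m


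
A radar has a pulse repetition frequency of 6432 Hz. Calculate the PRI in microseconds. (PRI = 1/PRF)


PRI = 1/6432 = 0.0001554726 s = 155.5 us

155.5 us


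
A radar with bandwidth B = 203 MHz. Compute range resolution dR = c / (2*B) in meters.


dR = 3e8 / (2 * 203000000.0) = 0.74 m

0.74 m


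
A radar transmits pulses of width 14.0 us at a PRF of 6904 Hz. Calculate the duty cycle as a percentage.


DC = 14.0e-6 * 6904 * 100 = 9.67%

9.67%


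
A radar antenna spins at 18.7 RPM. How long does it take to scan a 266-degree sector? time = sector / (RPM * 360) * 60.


t = 266 / (18.7 * 360) * 60 = 2.37 s

2.37 s


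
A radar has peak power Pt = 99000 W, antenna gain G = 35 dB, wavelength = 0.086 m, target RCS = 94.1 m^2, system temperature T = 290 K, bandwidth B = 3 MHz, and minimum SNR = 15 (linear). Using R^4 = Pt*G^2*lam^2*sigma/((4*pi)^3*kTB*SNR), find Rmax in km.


G_lin = 10^(35/10) = 3162.27766
R^4 = 99000 * 3162.27766^2 * 0.086^2 * 94.1 / ((4*pi)^3 * 1.38e-23 * 290 * 3000000.0 * 15)
R^4 = 1.92798e21 m^4
R_max = (1.92798e21)^(1/4) = 209544.2 m = 209.5 km

209.5 km


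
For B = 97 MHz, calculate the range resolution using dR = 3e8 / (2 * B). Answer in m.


dR = 3e8 / (2 * 97000000.0) = 1.55 m

1.55 m


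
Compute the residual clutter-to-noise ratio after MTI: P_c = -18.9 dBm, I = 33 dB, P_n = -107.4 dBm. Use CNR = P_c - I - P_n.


CNR = -18.9 - 33 - (-107.4) = 55.5 dB

55.5 dB


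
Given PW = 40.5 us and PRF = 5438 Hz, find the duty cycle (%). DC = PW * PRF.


DC = 40.5e-6 * 5438 * 100 = 22.02%

22.02%


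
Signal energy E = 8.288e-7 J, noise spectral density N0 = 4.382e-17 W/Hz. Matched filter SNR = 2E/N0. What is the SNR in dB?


SNR_lin = 2 * 8.288e-7 / 4.382e-17 = 3.783e10
SNR_dB = 10*log10(3.783e10) = 105.8 dB

105.8 dB


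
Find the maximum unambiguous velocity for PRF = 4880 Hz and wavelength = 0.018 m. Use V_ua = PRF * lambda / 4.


V_ua = 4880 * 0.018 / 4 = 22.0 m/s

22.0 m/s


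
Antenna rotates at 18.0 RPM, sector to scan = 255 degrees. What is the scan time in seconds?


t = 255 / (18.0 * 360) * 60 = 2.36 s

2.36 s


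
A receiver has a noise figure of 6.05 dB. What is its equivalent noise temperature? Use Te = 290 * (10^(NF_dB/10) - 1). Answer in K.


NF_lin = 10^(6.05/10) = 4.02717
Te = 290 * (4.02717 - 1) = 877.9 K

877.9 K


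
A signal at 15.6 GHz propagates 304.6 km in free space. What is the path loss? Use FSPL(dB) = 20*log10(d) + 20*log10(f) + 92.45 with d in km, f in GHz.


20*log10(304.6) = 49.67
20*log10(15.6) = 23.86
FSPL = 166.0 dB

166.0 dB


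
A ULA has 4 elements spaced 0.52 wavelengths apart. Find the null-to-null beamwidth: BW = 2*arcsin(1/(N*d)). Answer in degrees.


1/(N*d) = 1/(4*0.52) = 0.480769
BW = 2*arcsin(0.480769) = 57.5 degrees

57.5 degrees


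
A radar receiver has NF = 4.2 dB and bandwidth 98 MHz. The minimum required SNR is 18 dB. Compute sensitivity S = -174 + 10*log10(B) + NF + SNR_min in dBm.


10*log10(98000000.0) = 79.91
S = -174 + 79.91 + 4.2 + 18 = -71.9 dBm

-71.9 dBm


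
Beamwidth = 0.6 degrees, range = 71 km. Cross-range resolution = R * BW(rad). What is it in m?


BW_rad = 0.010471976
CR = 71000 * 0.010471976 = 743.5 m

743.5 m


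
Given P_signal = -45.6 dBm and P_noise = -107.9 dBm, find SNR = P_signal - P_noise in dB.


SNR = -45.6 - (-107.9) = 62.3 dB

62.3 dB


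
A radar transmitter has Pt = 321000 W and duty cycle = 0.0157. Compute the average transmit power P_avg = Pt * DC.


P_avg = 321000 * 0.0157 = 5039.7 W

5039.7 W


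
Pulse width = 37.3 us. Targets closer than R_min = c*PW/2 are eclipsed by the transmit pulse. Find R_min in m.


R_min = 3e8 * 37.3e-6 / 2 = 5595.0 m

5595.0 m


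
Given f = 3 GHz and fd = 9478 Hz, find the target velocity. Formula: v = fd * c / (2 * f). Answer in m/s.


v = 9478 * 3e8 / (2 * 3000000000.0) = 473.9 m/s

473.9 m/s


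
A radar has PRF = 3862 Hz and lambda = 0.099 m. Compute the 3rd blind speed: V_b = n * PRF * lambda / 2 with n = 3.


V_blind = 3 * 3862 * 0.099 / 2 = 573.5 m/s

573.5 m/s


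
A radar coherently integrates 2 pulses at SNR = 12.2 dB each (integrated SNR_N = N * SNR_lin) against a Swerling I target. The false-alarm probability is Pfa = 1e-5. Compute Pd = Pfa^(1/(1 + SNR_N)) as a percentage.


SNR_lin = 10^(12.2/10) = 16.59587
SNR_N = 2 * 16.59587 = 33.19174
1/(1 + SNR_N) = 1/34.19174 = 0.0292468
Pd = (1e-5)^0.0292468 = 0.71411
Pd = 71.4%

71.4%


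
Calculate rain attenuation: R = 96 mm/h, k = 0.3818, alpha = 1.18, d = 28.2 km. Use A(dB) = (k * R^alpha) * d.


gamma = 0.3818 * 96^1.18 = 83.351991 dB/km
A = 83.351991 * 28.2 = 2350.53 dB

2350.53 dB


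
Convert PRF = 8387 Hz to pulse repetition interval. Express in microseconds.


PRI = 1/8387 = 0.0001192321 s = 119.2 us

119.2 us


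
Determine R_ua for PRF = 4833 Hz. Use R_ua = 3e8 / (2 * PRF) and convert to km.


R_ua = 3e8 / (2 * 4833) = 31036.6 m = 31.0 km

31.0 km


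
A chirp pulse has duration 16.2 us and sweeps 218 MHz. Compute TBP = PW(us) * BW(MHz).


TBP = 16.2 * 218 = 3531.6

3531.6


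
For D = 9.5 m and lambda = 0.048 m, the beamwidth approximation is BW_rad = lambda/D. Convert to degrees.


BW_rad = 0.048 / 9.5 = 0.005053
BW_deg = 0.29 degrees

0.29 degrees


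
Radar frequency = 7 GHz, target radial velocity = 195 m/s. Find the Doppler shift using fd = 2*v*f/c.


fd = 2 * 195 * 7000000000.0 / 3e8 = 9100.0 Hz

9100.0 Hz


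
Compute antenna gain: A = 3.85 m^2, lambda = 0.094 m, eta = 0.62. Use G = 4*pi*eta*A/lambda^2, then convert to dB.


G_linear = 4*pi*0.62*3.85/0.094^2 = 3394.74
G_dB = 10*log10(3394.74) = 35.3 dB

35.3 dB


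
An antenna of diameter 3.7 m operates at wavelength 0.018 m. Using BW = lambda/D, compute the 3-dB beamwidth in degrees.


BW_rad = 0.018 / 3.7 = 0.004865
BW_deg = 0.28 degrees

0.28 degrees


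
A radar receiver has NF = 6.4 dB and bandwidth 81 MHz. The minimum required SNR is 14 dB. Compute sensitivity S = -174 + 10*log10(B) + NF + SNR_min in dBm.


10*log10(81000000.0) = 79.08
S = -174 + 79.08 + 6.4 + 14 = -74.5 dBm

-74.5 dBm


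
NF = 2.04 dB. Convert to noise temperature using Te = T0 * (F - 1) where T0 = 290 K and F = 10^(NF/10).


NF_lin = 10^(2.04/10) = 1.599558
Te = 290 * (1.599558 - 1) = 173.9 K

173.9 K


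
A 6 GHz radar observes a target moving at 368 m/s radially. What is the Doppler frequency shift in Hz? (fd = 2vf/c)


fd = 2 * 368 * 6000000000.0 / 3e8 = 14720.0 Hz

14720.0 Hz


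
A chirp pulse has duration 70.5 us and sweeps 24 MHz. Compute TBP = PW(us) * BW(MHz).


TBP = 70.5 * 24 = 1692.0

1692.0


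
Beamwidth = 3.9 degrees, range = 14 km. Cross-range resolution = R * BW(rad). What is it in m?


BW_rad = 0.068067841
CR = 14000 * 0.068067841 = 952.9 m

952.9 m


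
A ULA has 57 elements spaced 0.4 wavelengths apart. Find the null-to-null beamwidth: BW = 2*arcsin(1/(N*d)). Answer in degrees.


1/(N*d) = 1/(57*0.4) = 0.04386
BW = 2*arcsin(0.04386) = 5.0 degrees

5.0 degrees


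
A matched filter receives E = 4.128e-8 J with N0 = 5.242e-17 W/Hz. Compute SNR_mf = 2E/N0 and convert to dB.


SNR_lin = 2 * 4.128e-8 / 5.242e-17 = 1.575e9
SNR_dB = 10*log10(1.575e9) = 92.0 dB

92.0 dB


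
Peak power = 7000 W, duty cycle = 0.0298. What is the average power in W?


P_avg = 7000 * 0.0298 = 208.6 W

208.6 W


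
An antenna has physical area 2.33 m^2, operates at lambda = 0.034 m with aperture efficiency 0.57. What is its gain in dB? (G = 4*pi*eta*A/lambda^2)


G_linear = 4*pi*0.57*2.33/0.034^2 = 14437.19
G_dB = 10*log10(14437.19) = 41.6 dB

41.6 dB


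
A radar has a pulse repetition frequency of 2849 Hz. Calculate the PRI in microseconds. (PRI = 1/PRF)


PRI = 1/2849 = 0.0003510004 s = 351.0 us

351.0 us


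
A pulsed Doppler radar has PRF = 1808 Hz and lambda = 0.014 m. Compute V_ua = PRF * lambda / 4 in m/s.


V_ua = 1808 * 0.014 / 4 = 6.3 m/s

6.3 m/s


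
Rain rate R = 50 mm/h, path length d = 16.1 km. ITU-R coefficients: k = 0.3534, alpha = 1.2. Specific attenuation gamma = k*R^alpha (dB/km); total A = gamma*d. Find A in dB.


gamma = 0.3534 * 50^1.2 = 38.639416 dB/km
A = 38.639416 * 16.1 = 622.09 dB

622.09 dB


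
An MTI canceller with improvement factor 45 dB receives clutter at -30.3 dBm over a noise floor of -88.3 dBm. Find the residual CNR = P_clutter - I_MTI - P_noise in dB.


CNR = -30.3 - 45 - (-88.3) = 13.0 dB

13.0 dB


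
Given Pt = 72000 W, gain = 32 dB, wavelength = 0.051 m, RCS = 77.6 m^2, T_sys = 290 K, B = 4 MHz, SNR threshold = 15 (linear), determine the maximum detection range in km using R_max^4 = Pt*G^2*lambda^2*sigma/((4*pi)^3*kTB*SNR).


G_lin = 10^(32/10) = 1584.893192
R^4 = 72000 * 1584.893192^2 * 0.051^2 * 77.6 / ((4*pi)^3 * 1.38e-23 * 290 * 4000000.0 * 15)
R^4 = 7.66084e19 m^4
R_max = (7.66084e19)^(1/4) = 93555.5 m = 93.6 km

93.6 km


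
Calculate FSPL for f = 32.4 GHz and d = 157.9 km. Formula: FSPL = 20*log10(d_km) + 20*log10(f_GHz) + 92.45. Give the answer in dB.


20*log10(157.9) = 43.97
20*log10(32.4) = 30.21
FSPL = 166.6 dB

166.6 dB


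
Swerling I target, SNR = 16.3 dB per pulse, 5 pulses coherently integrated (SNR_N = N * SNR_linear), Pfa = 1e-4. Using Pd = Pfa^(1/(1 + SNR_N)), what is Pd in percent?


SNR_lin = 10^(16.3/10) = 42.65795
SNR_N = 5 * 42.65795 = 213.28975
1/(1 + SNR_N) = 1/214.28975 = 0.0046666
Pd = (1e-4)^0.0046666 = 0.95793
Pd = 95.8%

95.8%


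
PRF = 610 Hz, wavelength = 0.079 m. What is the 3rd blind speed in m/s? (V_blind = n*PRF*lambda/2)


V_blind = 3 * 610 * 0.079 / 2 = 72.3 m/s

72.3 m/s


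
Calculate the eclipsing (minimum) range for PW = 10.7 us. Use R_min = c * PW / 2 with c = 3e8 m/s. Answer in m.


R_min = 3e8 * 10.7e-6 / 2 = 1605.0 m

1605.0 m


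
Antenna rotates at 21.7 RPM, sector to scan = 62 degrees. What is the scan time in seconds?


t = 62 / (21.7 * 360) * 60 = 0.48 s

0.48 s


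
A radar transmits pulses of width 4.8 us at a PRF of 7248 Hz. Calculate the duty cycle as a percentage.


DC = 4.8e-6 * 7248 * 100 = 3.48%

3.48%


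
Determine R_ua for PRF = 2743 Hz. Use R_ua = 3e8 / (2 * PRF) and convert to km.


R_ua = 3e8 / (2 * 2743) = 54684.7 m = 54.7 km

54.7 km


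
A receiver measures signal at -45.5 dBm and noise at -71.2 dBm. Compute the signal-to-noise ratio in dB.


SNR = -45.5 - (-71.2) = 25.7 dB

25.7 dB


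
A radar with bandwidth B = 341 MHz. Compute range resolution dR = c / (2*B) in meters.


dR = 3e8 / (2 * 341000000.0) = 0.44 m

0.44 m


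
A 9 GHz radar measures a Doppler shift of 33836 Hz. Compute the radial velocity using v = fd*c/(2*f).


v = 33836 * 3e8 / (2 * 9000000000.0) = 563.9 m/s

563.9 m/s


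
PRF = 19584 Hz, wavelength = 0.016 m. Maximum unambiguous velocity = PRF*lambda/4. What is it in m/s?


V_ua = 19584 * 0.016 / 4 = 78.3 m/s

78.3 m/s


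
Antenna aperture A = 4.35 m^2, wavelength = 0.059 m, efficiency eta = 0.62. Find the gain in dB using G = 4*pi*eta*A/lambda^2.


G_linear = 4*pi*0.62*4.35/0.059^2 = 9736.14
G_dB = 10*log10(9736.14) = 39.9 dB

39.9 dB


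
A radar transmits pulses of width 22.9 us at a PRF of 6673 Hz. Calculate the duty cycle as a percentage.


DC = 22.9e-6 * 6673 * 100 = 15.28%

15.28%


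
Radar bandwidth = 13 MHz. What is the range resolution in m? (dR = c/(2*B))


dR = 3e8 / (2 * 13000000.0) = 11.54 m

11.54 m


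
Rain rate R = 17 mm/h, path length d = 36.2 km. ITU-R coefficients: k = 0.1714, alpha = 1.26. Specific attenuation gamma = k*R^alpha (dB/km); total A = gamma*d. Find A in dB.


gamma = 0.1714 * 17^1.26 = 6.086624 dB/km
A = 6.086624 * 36.2 = 220.34 dB

220.34 dB


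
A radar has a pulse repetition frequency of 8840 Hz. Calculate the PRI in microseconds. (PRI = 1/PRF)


PRI = 1/8840 = 0.0001131222 s = 113.1 us

113.1 us


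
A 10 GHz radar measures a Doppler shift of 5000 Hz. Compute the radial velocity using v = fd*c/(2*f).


v = 5000 * 3e8 / (2 * 10000000000.0) = 75.0 m/s

75.0 m/s


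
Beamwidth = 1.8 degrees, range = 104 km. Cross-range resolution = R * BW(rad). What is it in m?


BW_rad = 0.031415927
CR = 104000 * 0.031415927 = 3267.3 m

3267.3 m


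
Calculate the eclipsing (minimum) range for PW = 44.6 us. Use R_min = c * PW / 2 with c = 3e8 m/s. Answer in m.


R_min = 3e8 * 44.6e-6 / 2 = 6690.0 m

6690.0 m


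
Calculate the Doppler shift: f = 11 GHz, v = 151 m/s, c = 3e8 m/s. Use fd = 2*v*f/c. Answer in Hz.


fd = 2 * 151 * 11000000000.0 / 3e8 = 11073.3 Hz

11073.3 Hz


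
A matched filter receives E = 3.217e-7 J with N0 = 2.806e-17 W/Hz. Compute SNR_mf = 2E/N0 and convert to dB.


SNR_lin = 2 * 3.217e-7 / 2.806e-17 = 2.293e10
SNR_dB = 10*log10(2.293e10) = 103.6 dB

103.6 dB


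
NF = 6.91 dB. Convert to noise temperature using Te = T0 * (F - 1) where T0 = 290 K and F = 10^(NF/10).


NF_lin = 10^(6.91/10) = 4.909079
Te = 290 * (4.909079 - 1) = 1133.6 K

1133.6 K


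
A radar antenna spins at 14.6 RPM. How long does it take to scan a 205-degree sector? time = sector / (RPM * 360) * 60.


t = 205 / (14.6 * 360) * 60 = 2.34 s

2.34 s


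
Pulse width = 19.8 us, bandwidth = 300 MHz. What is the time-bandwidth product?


TBP = 19.8 * 300 = 5940.0

5940.0


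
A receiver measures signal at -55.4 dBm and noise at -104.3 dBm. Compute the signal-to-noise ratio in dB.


SNR = -55.4 - (-104.3) = 48.9 dB

48.9 dB


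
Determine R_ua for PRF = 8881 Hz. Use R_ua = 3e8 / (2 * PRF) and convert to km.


R_ua = 3e8 / (2 * 8881) = 16890.0 m = 16.9 km

16.9 km


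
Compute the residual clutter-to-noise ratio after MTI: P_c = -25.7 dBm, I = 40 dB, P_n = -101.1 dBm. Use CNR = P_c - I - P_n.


CNR = -25.7 - 40 - (-101.1) = 35.4 dB

35.4 dB


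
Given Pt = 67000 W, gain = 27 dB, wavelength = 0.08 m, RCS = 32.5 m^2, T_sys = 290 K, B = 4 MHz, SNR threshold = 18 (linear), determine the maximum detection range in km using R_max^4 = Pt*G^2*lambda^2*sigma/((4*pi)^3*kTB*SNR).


G_lin = 10^(27/10) = 501.187234
R^4 = 67000 * 501.187234^2 * 0.08^2 * 32.5 / ((4*pi)^3 * 1.38e-23 * 290 * 4000000.0 * 18)
R^4 = 6.12208e18 m^4
R_max = (6.12208e18)^(1/4) = 49742.2 m = 49.7 km

49.7 km


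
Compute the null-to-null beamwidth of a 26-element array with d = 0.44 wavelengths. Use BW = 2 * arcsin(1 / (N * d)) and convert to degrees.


1/(N*d) = 1/(26*0.44) = 0.087413
BW = 2*arcsin(0.087413) = 10.0 degrees

10.0 degrees


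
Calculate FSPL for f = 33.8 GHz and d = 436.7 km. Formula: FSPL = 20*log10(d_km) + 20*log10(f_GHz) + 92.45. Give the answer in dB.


20*log10(436.7) = 52.8
20*log10(33.8) = 30.58
FSPL = 175.8 dB

175.8 dB


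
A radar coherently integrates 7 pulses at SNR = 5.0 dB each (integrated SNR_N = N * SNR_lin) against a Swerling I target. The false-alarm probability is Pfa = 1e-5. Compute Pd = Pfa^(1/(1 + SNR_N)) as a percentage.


SNR_lin = 10^(5.0/10) = 3.16228
SNR_N = 7 * 3.16228 = 22.13596
1/(1 + SNR_N) = 1/23.13596 = 0.0432228
Pd = (1e-5)^0.0432228 = 0.60798
Pd = 60.8%

60.8%


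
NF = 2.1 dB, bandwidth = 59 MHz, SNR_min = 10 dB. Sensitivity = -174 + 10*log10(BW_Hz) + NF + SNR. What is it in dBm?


10*log10(59000000.0) = 77.71
S = -174 + 77.71 + 2.1 + 10 = -84.2 dBm

-84.2 dBm


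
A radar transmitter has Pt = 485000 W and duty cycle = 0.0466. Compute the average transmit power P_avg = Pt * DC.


P_avg = 485000 * 0.0466 = 22601.0 W

22601.0 W


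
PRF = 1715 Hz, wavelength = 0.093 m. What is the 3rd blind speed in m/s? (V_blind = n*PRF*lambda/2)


V_blind = 3 * 1715 * 0.093 / 2 = 239.2 m/s

239.2 m/s


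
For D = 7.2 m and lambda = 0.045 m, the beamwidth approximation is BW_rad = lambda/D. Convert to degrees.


BW_rad = 0.045 / 7.2 = 0.00625
BW_deg = 0.36 degrees

0.36 degrees


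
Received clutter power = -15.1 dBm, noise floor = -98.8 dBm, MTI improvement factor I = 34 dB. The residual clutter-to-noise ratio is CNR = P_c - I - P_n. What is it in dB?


CNR = -15.1 - 34 - (-98.8) = 49.7 dB

49.7 dB


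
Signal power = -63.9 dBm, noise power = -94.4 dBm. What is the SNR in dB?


SNR = -63.9 - (-94.4) = 30.5 dB

30.5 dB


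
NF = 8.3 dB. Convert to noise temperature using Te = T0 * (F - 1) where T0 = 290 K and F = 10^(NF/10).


NF_lin = 10^(8.3/10) = 6.76083
Te = 290 * (6.76083 - 1) = 1670.6 K

1670.6 K


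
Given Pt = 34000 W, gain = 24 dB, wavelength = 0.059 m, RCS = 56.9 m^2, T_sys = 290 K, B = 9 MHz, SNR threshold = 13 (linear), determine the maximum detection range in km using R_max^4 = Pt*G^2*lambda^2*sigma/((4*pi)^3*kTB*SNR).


G_lin = 10^(24/10) = 251.188643
R^4 = 34000 * 251.188643^2 * 0.059^2 * 56.9 / ((4*pi)^3 * 1.38e-23 * 290 * 9000000.0 * 13)
R^4 = 4.57302e17 m^4
R_max = (4.57302e17)^(1/4) = 26004.6 m = 26.0 km

26.0 km


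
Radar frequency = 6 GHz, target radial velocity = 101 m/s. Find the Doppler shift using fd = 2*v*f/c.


fd = 2 * 101 * 6000000000.0 / 3e8 = 4040.0 Hz

4040.0 Hz


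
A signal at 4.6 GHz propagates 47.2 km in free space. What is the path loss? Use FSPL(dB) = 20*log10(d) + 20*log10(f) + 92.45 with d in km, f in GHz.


20*log10(47.2) = 33.48
20*log10(4.6) = 13.26
FSPL = 139.2 dB

139.2 dB


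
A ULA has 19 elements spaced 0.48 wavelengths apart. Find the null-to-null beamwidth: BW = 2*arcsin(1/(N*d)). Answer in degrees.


1/(N*d) = 1/(19*0.48) = 0.109649
BW = 2*arcsin(0.109649) = 12.6 degrees

12.6 degrees


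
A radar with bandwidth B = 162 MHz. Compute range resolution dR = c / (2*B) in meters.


dR = 3e8 / (2 * 162000000.0) = 0.93 m

0.93 m


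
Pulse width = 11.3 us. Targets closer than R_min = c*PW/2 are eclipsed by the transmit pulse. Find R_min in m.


R_min = 3e8 * 11.3e-6 / 2 = 1695.0 m

1695.0 m


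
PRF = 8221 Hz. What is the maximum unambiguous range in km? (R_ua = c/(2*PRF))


R_ua = 3e8 / (2 * 8221) = 18246.0 m = 18.2 km

18.2 km


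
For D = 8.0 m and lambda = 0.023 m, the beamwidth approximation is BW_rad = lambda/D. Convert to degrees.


BW_rad = 0.023 / 8.0 = 0.002875
BW_deg = 0.16 degrees

0.16 degrees


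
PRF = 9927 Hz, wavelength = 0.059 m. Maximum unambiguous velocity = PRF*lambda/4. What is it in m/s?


V_ua = 9927 * 0.059 / 4 = 146.4 m/s

146.4 m/s


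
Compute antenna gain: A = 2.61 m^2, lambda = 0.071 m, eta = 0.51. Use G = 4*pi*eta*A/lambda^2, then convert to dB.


G_linear = 4*pi*0.51*2.61/0.071^2 = 3318.21
G_dB = 10*log10(3318.21) = 35.2 dB

35.2 dB


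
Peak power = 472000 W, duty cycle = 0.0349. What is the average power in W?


P_avg = 472000 * 0.0349 = 16472.8 W

16472.8 W


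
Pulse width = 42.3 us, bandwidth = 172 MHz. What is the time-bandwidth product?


TBP = 42.3 * 172 = 7275.6

7275.6


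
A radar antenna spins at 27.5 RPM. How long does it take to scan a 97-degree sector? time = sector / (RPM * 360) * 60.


t = 97 / (27.5 * 360) * 60 = 0.59 s

0.59 s
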